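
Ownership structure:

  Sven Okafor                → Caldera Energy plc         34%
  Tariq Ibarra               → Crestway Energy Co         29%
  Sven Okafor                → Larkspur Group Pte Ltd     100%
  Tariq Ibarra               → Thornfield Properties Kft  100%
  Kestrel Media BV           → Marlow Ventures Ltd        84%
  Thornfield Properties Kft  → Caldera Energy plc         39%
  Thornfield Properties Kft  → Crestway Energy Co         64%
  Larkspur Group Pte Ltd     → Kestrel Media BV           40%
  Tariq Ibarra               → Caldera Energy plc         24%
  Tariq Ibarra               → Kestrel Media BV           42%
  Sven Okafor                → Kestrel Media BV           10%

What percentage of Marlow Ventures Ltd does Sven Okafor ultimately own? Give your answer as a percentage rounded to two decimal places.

42.00%

Sven reaches Marlow along 2 paths.
Via Kestrel: 10% × 84% = 8.4%.
Via Larkspur → Kestrel: 100% × 40% × 84% = 33.6%.
Total: 8.4% + 33.6% = 42%.
Rounded: 42.00%.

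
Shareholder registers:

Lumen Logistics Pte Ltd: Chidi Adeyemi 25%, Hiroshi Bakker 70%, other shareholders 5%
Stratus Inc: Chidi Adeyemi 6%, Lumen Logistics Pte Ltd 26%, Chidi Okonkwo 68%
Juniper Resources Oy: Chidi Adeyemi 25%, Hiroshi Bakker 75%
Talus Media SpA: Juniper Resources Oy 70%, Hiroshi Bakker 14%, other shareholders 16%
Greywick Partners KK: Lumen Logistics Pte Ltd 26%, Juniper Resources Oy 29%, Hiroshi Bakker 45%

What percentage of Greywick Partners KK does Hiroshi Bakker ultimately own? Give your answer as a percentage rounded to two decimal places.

Hiroshi reaches Greywick along 3 paths.
Via Lumen: 70% × 26% = 18.2%.
Via Juniper: 75% × 29% = 21.75%.
Direct stake: 45% = 45%.
Total: 18.2% + 21.75% + 45% = 84.95%.

84.95%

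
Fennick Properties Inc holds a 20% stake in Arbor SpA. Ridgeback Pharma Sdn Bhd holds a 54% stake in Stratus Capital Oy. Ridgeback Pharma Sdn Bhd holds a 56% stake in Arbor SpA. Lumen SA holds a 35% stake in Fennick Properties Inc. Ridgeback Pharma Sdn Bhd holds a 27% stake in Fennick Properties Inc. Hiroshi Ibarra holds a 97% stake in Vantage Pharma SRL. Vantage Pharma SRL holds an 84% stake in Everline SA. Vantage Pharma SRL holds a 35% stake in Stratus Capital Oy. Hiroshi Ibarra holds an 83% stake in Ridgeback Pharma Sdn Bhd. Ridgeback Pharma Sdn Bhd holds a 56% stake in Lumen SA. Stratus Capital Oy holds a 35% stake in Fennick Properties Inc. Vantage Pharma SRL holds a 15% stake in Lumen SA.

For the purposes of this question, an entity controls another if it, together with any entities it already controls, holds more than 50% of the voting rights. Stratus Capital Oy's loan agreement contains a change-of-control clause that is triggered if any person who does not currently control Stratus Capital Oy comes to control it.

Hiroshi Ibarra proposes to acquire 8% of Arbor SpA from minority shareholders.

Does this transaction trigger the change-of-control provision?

The purchase changes only Hiroshi's holdings, so Hiroshi is the only person who could newly come to control Stratus.
Hiroshi holds 83% of Ridgeback, so Hiroshi controls Ridgeback.
Hiroshi holds 97% of Vantage, so Hiroshi controls Vantage.
Ridgeback and Vantage together hold 54% + 35% = 89% of Stratus, so Hiroshi controls Stratus.
So Hiroshi already controls Stratus before the transaction.
After the purchase, Hiroshi holds 8% of Arbor directly.
Hiroshi controlled Stratus already, so this is not a new person acquiring control; every other person's position is unchanged or reduced.
No new person acquires control, so the clause is not triggered.

No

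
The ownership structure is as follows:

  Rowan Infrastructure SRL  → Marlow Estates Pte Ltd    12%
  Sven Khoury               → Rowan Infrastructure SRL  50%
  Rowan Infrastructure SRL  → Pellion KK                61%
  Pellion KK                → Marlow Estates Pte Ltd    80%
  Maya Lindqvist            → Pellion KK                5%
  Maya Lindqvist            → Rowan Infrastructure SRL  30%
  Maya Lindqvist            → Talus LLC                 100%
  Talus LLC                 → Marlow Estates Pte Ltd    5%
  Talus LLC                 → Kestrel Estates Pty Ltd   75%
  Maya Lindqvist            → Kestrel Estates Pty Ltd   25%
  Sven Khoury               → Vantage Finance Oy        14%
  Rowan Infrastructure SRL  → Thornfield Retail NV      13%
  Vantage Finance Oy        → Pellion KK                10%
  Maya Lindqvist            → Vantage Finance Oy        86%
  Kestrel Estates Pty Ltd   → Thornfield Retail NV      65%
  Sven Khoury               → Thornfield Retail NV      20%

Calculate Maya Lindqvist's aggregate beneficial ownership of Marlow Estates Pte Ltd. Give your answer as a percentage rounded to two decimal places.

34.12%

Maya reaches Marlow along 5 paths.
Via Talus: 100% × 5% = 5%.
Via Vantage → Pellion: 86% × 10% × 80% = 6.88%.
Via Rowan → Pellion: 30% × 61% × 80% = 14.64%.
Via Pellion: 5% × 80% = 4%.
Via Rowan: 30% × 12% = 3.6%.
Total: 5% + 6.88% + 14.64% + 4% + 3.6% = 34.12%.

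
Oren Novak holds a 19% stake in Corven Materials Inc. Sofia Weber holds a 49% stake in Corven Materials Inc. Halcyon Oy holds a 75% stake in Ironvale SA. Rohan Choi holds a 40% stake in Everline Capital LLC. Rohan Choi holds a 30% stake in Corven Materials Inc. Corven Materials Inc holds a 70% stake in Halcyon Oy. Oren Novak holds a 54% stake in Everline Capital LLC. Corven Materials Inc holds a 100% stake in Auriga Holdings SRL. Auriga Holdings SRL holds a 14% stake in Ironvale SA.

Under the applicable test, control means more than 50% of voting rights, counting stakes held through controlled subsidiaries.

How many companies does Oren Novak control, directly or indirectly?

1

Oren holds 54% of Everline, so Oren controls Everline.
No other company's threshold is met.
Oren controls 1 company.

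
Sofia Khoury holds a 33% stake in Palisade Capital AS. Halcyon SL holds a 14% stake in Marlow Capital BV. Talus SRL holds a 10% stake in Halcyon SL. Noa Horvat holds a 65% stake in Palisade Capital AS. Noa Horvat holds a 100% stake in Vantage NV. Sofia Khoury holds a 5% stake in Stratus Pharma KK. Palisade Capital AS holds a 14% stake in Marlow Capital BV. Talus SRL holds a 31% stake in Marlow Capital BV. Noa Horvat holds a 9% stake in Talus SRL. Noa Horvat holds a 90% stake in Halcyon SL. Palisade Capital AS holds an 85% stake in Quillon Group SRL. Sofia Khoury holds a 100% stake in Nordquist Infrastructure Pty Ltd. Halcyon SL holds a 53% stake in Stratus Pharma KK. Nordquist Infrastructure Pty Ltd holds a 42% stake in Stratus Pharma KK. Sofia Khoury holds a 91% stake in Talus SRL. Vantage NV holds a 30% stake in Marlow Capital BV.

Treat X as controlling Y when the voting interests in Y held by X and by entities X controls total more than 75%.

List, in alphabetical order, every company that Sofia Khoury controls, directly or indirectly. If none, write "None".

Sofia holds 91% of Talus, so Sofia controls Talus.
Sofia holds 100% of Nordquist, so Sofia controls Nordquist.
No other company's threshold is met.

Nordquist Infrastructure Pty Ltd, Talus SRL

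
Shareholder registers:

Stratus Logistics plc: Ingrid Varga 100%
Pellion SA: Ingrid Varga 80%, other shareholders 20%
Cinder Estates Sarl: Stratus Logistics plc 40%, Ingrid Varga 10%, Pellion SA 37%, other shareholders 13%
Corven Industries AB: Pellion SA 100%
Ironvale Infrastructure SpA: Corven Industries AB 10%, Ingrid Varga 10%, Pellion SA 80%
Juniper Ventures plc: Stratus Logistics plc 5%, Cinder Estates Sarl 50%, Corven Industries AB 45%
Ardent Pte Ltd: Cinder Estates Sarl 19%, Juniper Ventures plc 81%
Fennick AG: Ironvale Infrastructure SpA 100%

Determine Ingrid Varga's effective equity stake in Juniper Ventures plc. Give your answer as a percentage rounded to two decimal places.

80.80%

Ingrid reaches Juniper along 5 paths.
Via Stratus: 100% × 5% = 5%.
Via Stratus → Cinder: 100% × 40% × 50% = 20%.
Via Cinder: 10% × 50% = 5%.
Via Pellion → Cinder: 80% × 37% × 50% = 14.8%.
Via Pellion → Corven: 80% × 100% × 45% = 36%.
Total: 5% + 20% + 5% + 14.8% + 36% = 80.8%.
Rounded: 80.80%.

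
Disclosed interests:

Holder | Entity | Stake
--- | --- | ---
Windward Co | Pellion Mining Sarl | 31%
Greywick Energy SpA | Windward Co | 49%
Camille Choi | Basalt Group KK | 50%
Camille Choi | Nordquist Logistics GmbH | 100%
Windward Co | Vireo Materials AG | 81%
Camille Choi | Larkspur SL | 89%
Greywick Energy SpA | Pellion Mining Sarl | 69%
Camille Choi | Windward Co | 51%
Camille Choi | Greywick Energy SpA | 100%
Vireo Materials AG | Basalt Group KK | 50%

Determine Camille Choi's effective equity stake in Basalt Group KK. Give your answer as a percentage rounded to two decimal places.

Camille reaches Basalt along 3 paths.
Direct stake: 50% = 50%.
Via Greywick → Windward → Vireo: 100% × 49% × 81% × 50% = 19.845%.
Via Windward → Vireo: 51% × 81% × 50% = 20.655%.
Total: 50% + 19.845% + 20.655% = 90.5%.
Rounded: 90.50%.

90.50%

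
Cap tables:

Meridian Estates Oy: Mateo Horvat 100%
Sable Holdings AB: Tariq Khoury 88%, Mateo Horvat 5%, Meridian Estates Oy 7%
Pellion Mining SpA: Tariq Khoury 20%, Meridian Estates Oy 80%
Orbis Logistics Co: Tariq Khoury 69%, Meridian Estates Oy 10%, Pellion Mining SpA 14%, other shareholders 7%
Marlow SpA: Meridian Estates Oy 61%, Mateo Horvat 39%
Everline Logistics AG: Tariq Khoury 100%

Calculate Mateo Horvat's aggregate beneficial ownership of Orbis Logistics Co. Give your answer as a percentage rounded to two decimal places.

21.20%

Mateo reaches Orbis along 2 paths.
Via Meridian: 100% × 10% = 10%.
Via Meridian → Pellion: 100% × 80% × 14% = 11.2%.
Total: 10% + 11.2% = 21.2%.
Rounded: 21.20%.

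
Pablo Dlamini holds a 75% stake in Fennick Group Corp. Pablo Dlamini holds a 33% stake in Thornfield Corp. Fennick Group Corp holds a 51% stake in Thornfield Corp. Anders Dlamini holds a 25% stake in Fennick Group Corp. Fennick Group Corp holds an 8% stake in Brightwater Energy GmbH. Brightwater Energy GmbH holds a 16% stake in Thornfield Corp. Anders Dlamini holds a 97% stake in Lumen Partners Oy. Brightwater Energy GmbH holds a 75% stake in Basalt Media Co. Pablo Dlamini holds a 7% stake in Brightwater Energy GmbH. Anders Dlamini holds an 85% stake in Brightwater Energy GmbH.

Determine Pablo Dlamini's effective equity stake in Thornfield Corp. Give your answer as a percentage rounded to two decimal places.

73.33%

Pablo reaches Thornfield along 4 paths.
Via Fennick → Brightwater: 75% × 8% × 16% = 0.96%.
Via Brightwater: 7% × 16% = 1.12%.
Via Fennick: 75% × 51% = 38.25%.
Direct stake: 33% = 33%.
Total: 0.96% + 1.12% + 38.25% + 33% = 73.33%.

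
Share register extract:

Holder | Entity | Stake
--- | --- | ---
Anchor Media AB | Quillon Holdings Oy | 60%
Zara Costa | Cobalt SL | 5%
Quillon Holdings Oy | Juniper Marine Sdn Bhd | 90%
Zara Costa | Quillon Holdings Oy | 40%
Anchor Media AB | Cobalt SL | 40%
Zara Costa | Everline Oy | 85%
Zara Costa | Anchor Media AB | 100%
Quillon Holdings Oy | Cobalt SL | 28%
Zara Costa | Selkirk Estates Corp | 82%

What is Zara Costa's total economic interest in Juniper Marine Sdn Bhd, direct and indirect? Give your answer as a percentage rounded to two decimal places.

Zara reaches Juniper along 2 paths.
Via Quillon: 40% × 90% = 36%.
Via Anchor → Quillon: 100% × 60% × 90% = 54%.
Total: 36% + 54% = 90%.
Rounded: 90.00%.

90.00%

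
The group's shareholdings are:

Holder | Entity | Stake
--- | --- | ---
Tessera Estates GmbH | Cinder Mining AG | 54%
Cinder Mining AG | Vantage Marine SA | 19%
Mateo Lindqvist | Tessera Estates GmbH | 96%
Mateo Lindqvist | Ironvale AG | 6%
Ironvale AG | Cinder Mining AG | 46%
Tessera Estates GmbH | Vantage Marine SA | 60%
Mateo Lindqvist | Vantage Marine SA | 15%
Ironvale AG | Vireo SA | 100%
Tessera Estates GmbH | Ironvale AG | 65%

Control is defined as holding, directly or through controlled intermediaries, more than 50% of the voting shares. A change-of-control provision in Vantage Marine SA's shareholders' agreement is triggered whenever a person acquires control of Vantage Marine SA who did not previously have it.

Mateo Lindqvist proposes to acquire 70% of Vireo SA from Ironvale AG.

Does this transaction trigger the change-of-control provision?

No

The purchase adds only to Mateo's holdings (Ironvale's stake shrinks), so Mateo is the only person who could newly come to control Vantage.
Mateo holds 96% of Tessera, so Mateo controls Tessera.
Tessera and Mateo together hold 65% + 6% = 71% of Ironvale, so Mateo controls Ironvale.
Tessera and Ironvale together hold 54% + 46% = 100% of Cinder, so Mateo controls Cinder.
Tessera and Cinder and Mateo together hold 60% + 19% + 15% = 94% of Vantage, so Mateo controls Vantage.
So Mateo already controls Vantage before the transaction.
After the purchase, Mateo holds 70% of Vireo directly, and Ironvale's stake falls to 30%.
Mateo controlled Vantage already, so this is not a new person acquiring control; every other person's position is unchanged or reduced.
No new person acquires control, so the clause is not triggered.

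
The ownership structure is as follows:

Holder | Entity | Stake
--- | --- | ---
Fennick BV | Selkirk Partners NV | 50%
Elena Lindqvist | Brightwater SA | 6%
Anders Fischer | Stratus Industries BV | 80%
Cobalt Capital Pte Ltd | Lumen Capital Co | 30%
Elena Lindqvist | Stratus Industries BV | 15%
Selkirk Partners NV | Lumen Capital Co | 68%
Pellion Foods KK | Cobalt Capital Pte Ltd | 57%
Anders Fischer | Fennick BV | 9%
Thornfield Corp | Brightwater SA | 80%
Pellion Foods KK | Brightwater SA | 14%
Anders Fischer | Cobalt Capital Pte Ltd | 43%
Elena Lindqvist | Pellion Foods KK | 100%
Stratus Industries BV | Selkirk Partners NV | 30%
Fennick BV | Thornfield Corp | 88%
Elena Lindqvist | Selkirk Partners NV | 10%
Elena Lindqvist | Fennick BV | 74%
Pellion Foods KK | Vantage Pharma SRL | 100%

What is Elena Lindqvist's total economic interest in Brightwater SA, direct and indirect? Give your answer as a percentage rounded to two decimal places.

72.10%

Elena reaches Brightwater along 3 paths.
Via Fennick → Thornfield: 74% × 88% × 80% = 52.096%.
Via Pellion: 100% × 14% = 14%.
Direct stake: 6% = 6%.
Total: 52.096% + 14% + 6% = 72.096%.
Rounded: 72.10%.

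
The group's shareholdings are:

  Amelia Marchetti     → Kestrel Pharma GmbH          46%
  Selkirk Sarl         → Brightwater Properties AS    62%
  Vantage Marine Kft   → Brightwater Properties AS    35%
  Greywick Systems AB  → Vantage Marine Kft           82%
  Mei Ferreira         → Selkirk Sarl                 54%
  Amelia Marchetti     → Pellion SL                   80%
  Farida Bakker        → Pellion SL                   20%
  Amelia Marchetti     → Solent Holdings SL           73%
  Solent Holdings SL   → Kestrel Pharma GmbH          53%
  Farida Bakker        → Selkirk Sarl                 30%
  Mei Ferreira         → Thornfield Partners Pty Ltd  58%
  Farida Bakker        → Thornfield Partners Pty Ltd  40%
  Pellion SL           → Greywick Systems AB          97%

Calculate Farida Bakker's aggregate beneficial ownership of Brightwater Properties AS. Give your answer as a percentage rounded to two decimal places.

Farida reaches Brightwater along 2 paths.
Via Selkirk: 30% × 62% = 18.6%.
Via Pellion → Greywick → Vantage: 20% × 97% × 82% × 35% = 5.5678%.
Total: 18.6% + 5.5678% = 24.1678%.
Rounded: 24.17%.

24.17%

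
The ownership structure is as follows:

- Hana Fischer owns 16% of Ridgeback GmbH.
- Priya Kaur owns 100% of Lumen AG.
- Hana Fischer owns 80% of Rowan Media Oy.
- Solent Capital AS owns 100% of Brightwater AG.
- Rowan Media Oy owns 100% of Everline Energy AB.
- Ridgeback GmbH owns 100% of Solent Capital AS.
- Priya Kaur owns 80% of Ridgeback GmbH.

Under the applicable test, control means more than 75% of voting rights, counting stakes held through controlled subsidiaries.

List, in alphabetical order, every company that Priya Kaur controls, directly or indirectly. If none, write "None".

Priya holds 80% of Ridgeback, so Priya controls Ridgeback.
Ridgeback holds 100% of Solent, so Priya controls Solent.
Solent holds 100% of Brightwater, so Priya controls Brightwater.
Priya holds 100% of Lumen, so Priya controls Lumen.
No other company's threshold is met.

Brightwater AG, Lumen AG, Ridgeback GmbH, Solent Capital AS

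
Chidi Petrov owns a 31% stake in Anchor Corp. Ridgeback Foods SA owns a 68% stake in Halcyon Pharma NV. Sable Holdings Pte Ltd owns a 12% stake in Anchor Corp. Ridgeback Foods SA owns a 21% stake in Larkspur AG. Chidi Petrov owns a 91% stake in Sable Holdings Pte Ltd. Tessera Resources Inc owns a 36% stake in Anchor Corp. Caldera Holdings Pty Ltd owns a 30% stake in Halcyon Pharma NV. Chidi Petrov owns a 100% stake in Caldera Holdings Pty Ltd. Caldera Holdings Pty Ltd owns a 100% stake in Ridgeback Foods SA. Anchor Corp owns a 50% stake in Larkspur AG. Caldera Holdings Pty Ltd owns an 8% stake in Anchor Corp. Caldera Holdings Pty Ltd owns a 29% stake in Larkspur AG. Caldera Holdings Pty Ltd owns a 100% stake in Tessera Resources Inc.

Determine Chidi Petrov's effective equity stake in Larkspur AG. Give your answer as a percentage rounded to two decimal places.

92.96%

Chidi reaches Larkspur along 6 paths.
Via Anchor: 31% × 50% = 15.5%.
Via Sable → Anchor: 91% × 12% × 50% = 5.46%.
Via Caldera → Tessera → Anchor: 100% × 100% × 36% × 50% = 18%.
Via Caldera → Anchor: 100% × 8% × 50% = 4%.
Via Caldera: 100% × 29% = 29%.
Via Caldera → Ridgeback: 100% × 100% × 21% = 21%.
Total: 15.5% + 5.46% + 18% + 4% + 29% + 21% = 92.96%.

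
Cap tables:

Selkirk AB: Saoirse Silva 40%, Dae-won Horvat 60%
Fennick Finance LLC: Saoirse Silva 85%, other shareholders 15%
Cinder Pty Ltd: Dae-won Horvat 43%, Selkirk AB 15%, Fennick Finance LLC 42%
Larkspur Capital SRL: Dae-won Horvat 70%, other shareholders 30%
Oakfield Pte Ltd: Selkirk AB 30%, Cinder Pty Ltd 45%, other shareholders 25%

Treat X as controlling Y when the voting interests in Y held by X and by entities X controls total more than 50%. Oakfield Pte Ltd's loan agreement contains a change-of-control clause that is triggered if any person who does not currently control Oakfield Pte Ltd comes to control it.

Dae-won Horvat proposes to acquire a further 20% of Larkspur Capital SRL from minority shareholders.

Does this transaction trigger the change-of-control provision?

No

The purchase changes only Dae-won's holdings, so Dae-won is the only person who could newly come to control Oakfield.
Dae-won holds 60% of Selkirk, so Dae-won controls Selkirk.
Dae-won and Selkirk together hold 43% + 15% = 58% of Cinder, so Dae-won controls Cinder.
Selkirk and Cinder together hold 30% + 45% = 75% of Oakfield, so Dae-won controls Oakfield.
So Dae-won already controls Oakfield before the transaction.
After the purchase, Dae-won's direct stake in Larkspur rises to 70% + 20% = 90%.
Dae-won controlled Oakfield already, so this is not a new person acquiring control; every other person's position is unchanged or reduced.
No new person acquires control, so the clause is not triggered.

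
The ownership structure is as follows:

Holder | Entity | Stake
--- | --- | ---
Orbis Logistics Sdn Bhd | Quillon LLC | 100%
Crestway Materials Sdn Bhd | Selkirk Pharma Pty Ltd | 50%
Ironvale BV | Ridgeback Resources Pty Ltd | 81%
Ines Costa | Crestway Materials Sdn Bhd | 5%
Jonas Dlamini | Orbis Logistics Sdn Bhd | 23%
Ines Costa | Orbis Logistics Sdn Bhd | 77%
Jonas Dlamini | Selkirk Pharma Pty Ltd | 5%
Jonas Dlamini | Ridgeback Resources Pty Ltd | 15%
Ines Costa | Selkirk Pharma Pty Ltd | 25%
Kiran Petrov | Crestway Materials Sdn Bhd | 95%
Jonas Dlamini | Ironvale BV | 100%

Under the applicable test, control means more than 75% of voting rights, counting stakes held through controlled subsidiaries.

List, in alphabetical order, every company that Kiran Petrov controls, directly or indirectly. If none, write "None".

Crestway Materials Sdn Bhd

Kiran holds 95% of Crestway, so Kiran controls Crestway.
No other company's threshold is met.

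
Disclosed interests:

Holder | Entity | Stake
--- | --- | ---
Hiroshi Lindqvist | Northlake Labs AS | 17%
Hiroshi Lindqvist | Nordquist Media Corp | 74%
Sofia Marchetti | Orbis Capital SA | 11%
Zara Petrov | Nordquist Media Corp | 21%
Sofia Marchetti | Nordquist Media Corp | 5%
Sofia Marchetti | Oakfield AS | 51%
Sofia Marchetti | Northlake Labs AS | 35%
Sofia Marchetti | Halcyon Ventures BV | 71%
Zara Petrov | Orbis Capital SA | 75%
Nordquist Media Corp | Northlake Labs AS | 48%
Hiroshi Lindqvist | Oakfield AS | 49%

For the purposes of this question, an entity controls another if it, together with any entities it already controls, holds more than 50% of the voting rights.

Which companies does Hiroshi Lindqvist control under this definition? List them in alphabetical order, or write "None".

Hiroshi holds 74% of Nordquist, so Hiroshi controls Nordquist.
Nordquist and Hiroshi together hold 48% + 17% = 65% of Northlake, so Hiroshi controls Northlake.
No other company's threshold is met.

Nordquist Media Corp, Northlake Labs AS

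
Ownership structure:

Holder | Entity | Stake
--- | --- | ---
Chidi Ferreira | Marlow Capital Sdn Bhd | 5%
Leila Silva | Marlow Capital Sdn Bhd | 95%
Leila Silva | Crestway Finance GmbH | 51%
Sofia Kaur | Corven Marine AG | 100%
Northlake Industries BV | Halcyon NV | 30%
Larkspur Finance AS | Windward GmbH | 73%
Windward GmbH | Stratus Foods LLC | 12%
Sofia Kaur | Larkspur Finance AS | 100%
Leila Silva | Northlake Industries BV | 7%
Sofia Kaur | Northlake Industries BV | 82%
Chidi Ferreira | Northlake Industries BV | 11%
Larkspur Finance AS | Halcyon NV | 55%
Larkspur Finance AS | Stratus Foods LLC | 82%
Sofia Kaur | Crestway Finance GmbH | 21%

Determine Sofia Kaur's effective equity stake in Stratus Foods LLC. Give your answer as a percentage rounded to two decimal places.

90.76%

Sofia reaches Stratus along 2 paths.
Via Larkspur: 100% × 82% = 82%.
Via Larkspur → Windward: 100% × 73% × 12% = 8.76%.
Total: 82% + 8.76% = 90.76%.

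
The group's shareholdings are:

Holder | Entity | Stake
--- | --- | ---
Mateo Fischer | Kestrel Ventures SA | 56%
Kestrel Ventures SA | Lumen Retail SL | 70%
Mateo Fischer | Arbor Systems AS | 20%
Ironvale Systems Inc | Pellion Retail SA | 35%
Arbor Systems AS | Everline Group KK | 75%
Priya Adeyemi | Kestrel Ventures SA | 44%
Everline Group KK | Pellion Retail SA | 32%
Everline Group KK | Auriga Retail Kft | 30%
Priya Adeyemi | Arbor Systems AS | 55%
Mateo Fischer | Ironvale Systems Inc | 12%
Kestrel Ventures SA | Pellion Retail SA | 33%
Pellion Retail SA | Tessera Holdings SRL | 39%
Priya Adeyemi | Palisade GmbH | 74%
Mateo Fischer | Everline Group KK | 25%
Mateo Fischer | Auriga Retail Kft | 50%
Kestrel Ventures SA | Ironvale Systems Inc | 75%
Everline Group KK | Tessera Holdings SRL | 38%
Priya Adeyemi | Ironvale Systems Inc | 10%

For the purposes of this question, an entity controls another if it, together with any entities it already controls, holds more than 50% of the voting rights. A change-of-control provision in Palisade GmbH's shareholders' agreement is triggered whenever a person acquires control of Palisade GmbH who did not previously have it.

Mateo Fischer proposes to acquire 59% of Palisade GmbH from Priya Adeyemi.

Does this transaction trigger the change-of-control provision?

Yes

The purchase adds only to Mateo's holdings (Priya's stake shrinks), so Mateo is the only person who could newly come to control Palisade.
Mateo holds 56% of Kestrel, so Mateo controls Kestrel.
Kestrel and Mateo together hold 75% + 12% = 87% of Ironvale, so Mateo controls Ironvale.
Kestrel and Ironvale together hold 33% + 35% = 68% of Pellion, so Mateo controls Pellion.
Kestrel holds 70% of Lumen, so Mateo controls Lumen.
Neither Mateo nor any entity Mateo controls holds any voting interest in Palisade.
So before the transaction, Mateo does not control Palisade.
After the purchase, Mateo holds 59% of Palisade directly, and Priya's stake falls to 15%.
Mateo holds 59% of Palisade, so Mateo controls Palisade.
Mateo did not control Palisade before and does after, so the clause is triggered.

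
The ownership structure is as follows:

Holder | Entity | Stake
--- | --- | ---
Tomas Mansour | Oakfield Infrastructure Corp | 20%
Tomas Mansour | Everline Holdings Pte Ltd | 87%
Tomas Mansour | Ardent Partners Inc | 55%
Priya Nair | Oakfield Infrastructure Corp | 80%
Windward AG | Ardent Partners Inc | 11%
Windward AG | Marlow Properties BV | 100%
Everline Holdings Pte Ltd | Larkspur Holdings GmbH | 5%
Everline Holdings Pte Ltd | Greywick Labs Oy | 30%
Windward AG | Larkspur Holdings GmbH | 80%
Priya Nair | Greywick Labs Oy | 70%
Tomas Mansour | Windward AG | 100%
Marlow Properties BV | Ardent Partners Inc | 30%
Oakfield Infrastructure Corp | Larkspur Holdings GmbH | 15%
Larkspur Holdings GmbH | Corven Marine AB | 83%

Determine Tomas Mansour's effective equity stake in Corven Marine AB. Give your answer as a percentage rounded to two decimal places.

72.50%

Tomas reaches Corven along 3 paths.
Via Windward → Larkspur: 100% × 80% × 83% = 66.4%.
Via Oakfield → Larkspur: 20% × 15% × 83% = 2.49%.
Via Everline → Larkspur: 87% × 5% × 83% = 3.6105%.
Total: 66.4% + 2.49% + 3.6105% = 72.5005%.
Rounded: 72.50%.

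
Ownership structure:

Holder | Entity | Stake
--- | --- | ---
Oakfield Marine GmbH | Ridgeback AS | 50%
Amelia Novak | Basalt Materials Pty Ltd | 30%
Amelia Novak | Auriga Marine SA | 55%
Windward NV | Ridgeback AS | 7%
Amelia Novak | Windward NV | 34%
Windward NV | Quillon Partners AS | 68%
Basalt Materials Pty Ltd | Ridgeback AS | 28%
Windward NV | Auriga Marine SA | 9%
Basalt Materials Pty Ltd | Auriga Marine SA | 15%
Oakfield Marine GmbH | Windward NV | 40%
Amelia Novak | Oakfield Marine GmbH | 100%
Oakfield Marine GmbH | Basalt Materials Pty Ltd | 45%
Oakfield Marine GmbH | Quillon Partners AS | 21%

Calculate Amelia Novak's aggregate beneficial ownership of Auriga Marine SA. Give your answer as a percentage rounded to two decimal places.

Amelia reaches Auriga along 5 paths.
Via Oakfield → Windward: 100% × 40% × 9% = 3.6%.
Via Windward: 34% × 9% = 3.06%.
Direct stake: 55% = 55%.
Via Oakfield → Basalt: 100% × 45% × 15% = 6.75%.
Via Basalt: 30% × 15% = 4.5%.
Total: 3.6% + 3.06% + 55% + 6.75% + 4.5% = 72.91%.

72.91%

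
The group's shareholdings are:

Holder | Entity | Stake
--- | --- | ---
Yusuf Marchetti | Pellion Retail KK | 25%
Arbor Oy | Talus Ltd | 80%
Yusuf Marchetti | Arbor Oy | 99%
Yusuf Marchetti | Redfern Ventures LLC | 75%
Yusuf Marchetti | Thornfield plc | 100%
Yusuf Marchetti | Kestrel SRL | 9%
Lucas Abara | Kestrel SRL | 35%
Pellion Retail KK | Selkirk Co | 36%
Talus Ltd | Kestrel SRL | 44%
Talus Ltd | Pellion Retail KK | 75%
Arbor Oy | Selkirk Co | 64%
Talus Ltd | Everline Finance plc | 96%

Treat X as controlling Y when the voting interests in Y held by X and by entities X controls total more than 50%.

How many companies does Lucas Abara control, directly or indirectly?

Lucas's largest direct stake is 35% in Kestrel, which does not meet the threshold.
Lucas controls 0 companies.

0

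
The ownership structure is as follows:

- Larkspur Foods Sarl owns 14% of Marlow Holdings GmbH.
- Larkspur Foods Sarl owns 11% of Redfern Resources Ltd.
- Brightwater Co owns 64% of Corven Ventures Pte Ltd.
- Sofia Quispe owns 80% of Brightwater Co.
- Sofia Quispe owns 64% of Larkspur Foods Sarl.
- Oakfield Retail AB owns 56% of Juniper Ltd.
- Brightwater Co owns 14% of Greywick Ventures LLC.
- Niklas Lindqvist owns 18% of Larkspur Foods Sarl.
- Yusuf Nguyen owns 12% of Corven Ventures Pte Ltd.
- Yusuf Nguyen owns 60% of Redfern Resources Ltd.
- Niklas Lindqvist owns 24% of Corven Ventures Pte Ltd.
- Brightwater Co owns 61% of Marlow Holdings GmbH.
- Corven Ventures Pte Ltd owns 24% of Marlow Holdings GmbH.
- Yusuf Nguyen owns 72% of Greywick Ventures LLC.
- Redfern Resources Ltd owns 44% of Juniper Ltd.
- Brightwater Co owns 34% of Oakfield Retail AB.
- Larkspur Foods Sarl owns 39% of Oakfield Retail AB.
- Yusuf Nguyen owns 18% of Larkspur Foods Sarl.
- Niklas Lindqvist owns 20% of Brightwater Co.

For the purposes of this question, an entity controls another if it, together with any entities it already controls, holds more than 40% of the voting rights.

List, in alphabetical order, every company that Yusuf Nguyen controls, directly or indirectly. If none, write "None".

Greywick Ventures LLC, Juniper Ltd, Redfern Resources Ltd

Yusuf holds 60% of Redfern, so Yusuf controls Redfern.
Redfern holds 44% of Juniper, so Yusuf controls Juniper.
Yusuf holds 72% of Greywick, so Yusuf controls Greywick.
No other company's threshold is met.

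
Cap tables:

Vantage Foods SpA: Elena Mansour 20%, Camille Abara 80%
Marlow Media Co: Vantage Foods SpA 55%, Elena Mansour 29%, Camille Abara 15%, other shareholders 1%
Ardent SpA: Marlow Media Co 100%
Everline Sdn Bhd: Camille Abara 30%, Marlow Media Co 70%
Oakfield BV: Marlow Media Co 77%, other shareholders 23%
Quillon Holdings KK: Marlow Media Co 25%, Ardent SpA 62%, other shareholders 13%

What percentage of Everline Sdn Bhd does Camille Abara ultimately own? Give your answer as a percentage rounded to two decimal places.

Camille reaches Everline along 3 paths.
Direct stake: 30% = 30%.
Via Vantage → Marlow: 80% × 55% × 70% = 30.8%.
Via Marlow: 15% × 70% = 10.5%.
Total: 30% + 30.8% + 10.5% = 71.3%.
Rounded: 71.30%.

71.30%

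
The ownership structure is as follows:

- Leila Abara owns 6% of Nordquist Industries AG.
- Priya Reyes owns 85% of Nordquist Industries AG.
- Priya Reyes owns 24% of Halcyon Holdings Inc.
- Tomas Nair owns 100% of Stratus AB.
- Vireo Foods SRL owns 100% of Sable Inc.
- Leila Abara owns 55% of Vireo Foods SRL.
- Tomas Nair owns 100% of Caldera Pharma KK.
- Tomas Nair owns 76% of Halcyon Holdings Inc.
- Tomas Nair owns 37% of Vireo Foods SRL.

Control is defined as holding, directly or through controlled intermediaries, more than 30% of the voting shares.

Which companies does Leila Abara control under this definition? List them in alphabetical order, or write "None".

Sable Inc, Vireo Foods SRL

Leila holds 55% of Vireo, so Leila controls Vireo.
Vireo holds 100% of Sable, so Leila controls Sable.
No other company's threshold is met.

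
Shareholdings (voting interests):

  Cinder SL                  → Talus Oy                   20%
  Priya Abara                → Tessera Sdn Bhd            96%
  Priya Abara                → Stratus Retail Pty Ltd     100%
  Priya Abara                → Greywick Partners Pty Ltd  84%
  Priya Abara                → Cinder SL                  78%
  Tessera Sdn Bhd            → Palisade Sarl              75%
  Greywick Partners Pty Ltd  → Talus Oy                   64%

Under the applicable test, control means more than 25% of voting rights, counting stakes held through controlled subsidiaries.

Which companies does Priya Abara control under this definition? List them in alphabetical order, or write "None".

Cinder SL, Greywick Partners Pty Ltd, Palisade Sarl, Stratus Retail Pty Ltd, Talus Oy, Tessera Sdn Bhd

Priya holds 78% of Cinder, so Priya controls Cinder.
Priya holds 84% of Greywick, so Priya controls Greywick.
Priya holds 96% of Tessera, so Priya controls Tessera.
Tessera holds 75% of Palisade, so Priya controls Palisade.
Cinder and Greywick together hold 20% + 64% = 84% of Talus, so Priya controls Talus.
Priya holds 100% of Stratus, so Priya controls Stratus.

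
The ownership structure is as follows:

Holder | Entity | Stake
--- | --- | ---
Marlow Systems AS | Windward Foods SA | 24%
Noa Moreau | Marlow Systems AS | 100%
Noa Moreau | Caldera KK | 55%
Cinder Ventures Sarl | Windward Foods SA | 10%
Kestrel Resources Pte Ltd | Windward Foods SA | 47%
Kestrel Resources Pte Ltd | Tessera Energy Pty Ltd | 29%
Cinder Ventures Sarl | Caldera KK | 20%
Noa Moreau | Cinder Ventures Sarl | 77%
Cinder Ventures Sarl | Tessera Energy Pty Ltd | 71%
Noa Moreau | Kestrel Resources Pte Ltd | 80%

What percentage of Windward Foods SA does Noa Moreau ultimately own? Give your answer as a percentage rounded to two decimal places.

69.30%

Noa reaches Windward along 3 paths.
Via Kestrel: 80% × 47% = 37.6%.
Via Marlow: 100% × 24% = 24%.
Via Cinder: 77% × 10% = 7.7%.
Total: 37.6% + 24% + 7.7% = 69.3%.
Rounded: 69.30%.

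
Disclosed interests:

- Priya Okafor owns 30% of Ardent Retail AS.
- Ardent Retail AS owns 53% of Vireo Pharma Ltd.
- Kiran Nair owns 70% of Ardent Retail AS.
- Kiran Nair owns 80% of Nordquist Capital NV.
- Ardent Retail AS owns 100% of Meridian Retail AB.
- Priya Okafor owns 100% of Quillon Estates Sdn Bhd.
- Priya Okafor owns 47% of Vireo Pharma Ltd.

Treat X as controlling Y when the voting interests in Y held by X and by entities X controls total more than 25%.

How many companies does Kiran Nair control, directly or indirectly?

4

Kiran holds 70% of Ardent, so Kiran controls Ardent.
Ardent holds 53% of Vireo, so Kiran controls Vireo.
Kiran holds 80% of Nordquist, so Kiran controls Nordquist.
Ardent holds 100% of Meridian, so Kiran controls Meridian.
No other company's threshold is met.
Kiran controls 4 companies.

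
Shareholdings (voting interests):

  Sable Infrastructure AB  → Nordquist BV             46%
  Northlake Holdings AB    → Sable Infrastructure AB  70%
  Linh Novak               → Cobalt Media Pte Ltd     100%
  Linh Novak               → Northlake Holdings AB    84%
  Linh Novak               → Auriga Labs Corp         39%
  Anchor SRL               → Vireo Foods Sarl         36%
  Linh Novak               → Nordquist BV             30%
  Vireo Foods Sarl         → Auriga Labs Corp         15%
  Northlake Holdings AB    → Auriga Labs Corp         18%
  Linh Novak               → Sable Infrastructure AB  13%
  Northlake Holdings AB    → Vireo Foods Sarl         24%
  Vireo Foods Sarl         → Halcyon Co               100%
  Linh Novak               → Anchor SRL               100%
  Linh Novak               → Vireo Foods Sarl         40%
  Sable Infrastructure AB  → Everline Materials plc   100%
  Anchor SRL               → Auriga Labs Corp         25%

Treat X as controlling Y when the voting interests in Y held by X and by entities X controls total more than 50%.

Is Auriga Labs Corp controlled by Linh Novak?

Yes

Linh holds 100% of Anchor, so Linh controls Anchor.
Linh holds 84% of Northlake, so Linh controls Northlake.
Anchor and Northlake and Linh together hold 36% + 24% + 40% = 100% of Vireo, so Linh controls Vireo.
Linh and Anchor and Vireo and Northlake together hold 39% + 25% + 15% + 18% = 97% of Auriga, so Linh controls Auriga.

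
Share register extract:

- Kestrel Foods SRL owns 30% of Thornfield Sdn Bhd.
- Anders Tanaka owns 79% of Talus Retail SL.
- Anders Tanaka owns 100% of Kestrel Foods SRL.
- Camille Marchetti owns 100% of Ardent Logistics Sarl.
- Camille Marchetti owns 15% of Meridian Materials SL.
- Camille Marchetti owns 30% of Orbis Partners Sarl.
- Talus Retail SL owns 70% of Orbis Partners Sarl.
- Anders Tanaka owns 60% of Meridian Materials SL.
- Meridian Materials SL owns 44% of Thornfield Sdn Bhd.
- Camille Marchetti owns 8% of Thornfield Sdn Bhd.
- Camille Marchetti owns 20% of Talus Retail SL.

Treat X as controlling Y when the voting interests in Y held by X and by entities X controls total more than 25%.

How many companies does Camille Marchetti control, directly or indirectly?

Camille holds 30% of Orbis, so Camille controls Orbis.
Camille holds 100% of Ardent, so Camille controls Ardent.
No other company's threshold is met.
Camille controls 2 companies.

2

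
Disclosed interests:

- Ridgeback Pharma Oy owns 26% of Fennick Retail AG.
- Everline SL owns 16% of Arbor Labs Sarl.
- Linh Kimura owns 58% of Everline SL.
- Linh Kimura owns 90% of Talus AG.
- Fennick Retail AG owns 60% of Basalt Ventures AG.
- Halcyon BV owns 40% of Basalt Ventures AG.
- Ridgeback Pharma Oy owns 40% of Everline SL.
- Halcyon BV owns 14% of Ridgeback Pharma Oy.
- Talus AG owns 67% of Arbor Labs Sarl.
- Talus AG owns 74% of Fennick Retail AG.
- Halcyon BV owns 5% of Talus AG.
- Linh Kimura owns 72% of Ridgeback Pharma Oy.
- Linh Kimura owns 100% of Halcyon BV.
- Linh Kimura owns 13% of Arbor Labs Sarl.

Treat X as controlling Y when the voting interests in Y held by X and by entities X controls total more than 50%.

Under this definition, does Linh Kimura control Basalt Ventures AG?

Yes

Linh holds 100% of Halcyon, so Linh controls Halcyon.
Halcyon and Linh together hold 5% + 90% = 95% of Talus, so Linh controls Talus.
Linh and Halcyon together hold 72% + 14% = 86% of Ridgeback, so Linh controls Ridgeback.
Ridgeback and Talus together hold 26% + 74% = 100% of Fennick, so Linh controls Fennick.
Fennick and Halcyon together hold 60% + 40% = 100% of Basalt, so Linh controls Basalt.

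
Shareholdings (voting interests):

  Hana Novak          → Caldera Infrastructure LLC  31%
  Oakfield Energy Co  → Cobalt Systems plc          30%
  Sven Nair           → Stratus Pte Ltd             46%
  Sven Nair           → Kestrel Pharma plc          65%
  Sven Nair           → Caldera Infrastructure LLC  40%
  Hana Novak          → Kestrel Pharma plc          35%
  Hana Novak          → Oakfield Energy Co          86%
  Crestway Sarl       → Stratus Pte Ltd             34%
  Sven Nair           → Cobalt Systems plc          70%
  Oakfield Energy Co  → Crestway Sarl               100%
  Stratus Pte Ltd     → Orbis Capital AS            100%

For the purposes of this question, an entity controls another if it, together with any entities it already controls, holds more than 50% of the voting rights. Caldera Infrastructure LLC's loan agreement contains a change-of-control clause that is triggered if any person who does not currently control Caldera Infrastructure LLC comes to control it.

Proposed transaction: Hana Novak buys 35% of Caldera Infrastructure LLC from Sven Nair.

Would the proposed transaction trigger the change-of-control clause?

The purchase adds only to Hana's holdings (Sven's stake shrinks), so Hana is the only person who could newly come to control Caldera.
Hana holds 86% of Oakfield, so Hana controls Oakfield.
Oakfield holds 100% of Crestway, so Hana controls Crestway.
In Caldera, Hana's side holds only 31%, not > 50%.
So before the transaction, Hana does not control Caldera.
After the purchase, Hana's direct stake in Caldera rises to 31% + 35% = 66%, and Sven's stake falls to 5%.
Hana holds 66% of Caldera, so Hana controls Caldera.
Hana did not control Caldera before and does after, so the clause is triggered.

Yes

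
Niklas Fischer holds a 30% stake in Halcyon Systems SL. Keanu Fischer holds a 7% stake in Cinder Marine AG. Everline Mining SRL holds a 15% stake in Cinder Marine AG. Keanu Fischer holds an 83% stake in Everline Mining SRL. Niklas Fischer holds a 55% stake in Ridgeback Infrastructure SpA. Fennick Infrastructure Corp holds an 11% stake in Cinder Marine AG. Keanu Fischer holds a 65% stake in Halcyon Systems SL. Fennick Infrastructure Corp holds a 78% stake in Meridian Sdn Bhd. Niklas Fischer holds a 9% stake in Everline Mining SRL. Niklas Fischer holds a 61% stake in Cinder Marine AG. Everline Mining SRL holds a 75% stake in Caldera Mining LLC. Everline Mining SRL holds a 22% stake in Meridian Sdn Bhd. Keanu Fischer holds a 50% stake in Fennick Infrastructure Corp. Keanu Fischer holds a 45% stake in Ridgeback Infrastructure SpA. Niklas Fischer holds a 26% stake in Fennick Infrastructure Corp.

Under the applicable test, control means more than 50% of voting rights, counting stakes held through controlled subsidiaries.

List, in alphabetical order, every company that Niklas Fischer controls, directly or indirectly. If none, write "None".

Niklas holds 55% of Ridgeback, so Niklas controls Ridgeback.
Niklas holds 61% of Cinder, so Niklas controls Cinder.
No other company's threshold is met.

Cinder Marine AG, Ridgeback Infrastructure SpA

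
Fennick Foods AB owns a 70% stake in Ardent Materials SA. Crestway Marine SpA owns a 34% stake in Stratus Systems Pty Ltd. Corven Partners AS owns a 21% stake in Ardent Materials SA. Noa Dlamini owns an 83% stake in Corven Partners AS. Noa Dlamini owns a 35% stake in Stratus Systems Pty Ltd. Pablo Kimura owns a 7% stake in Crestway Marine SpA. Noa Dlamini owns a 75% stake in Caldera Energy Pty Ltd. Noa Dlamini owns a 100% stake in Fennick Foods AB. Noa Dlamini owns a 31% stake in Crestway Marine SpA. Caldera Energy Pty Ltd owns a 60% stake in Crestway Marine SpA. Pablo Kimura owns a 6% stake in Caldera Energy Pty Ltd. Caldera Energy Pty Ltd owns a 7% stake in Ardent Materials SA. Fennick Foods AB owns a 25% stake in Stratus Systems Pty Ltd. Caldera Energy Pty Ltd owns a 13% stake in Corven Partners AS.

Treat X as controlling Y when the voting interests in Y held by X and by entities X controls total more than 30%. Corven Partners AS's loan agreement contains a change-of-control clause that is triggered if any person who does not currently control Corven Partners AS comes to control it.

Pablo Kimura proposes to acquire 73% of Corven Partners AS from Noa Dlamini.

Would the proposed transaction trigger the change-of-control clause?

The purchase adds only to Pablo's holdings (Noa's stake shrinks), so Pablo is the only person who could newly come to control Corven.
Pablo's largest direct stake is 7% in Crestway, which does not meet the threshold, so Pablo controls no company.
Neither Pablo nor any entity Pablo controls holds any voting interest in Corven.
So before the transaction, Pablo does not control Corven.
After the purchase, Pablo holds 73% of Corven directly, and Noa's stake falls to 10%.
Pablo holds 73% of Corven, so Pablo controls Corven.
Pablo did not control Corven before and does after, so the clause is triggered.

Yes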